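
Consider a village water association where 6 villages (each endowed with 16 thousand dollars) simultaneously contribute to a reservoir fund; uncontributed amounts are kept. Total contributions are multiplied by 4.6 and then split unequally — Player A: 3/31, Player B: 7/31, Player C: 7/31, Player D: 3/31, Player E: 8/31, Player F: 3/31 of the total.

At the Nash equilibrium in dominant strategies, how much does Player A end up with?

37.37 thousand dollars

For player j, contributing a unit is worthwhile iff 4.6 × (j's share) ≥ 1, i.e. iff j's share is at least 0.2174.
Player B, Player C and Player E clear that bar, contributing 16 each; the remaining 3 contribute 0. Total contributed: 48.
Player A keeps 16 and receives 4.6 × 48 × 3/31 = 21.37 from the reservoir fund, for a payoff of 37.37.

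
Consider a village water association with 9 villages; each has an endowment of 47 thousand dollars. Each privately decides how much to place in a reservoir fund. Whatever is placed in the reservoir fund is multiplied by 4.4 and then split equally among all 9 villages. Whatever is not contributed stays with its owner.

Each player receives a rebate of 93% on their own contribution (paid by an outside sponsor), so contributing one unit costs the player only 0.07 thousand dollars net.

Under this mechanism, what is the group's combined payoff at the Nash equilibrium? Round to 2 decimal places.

Under the mechanism each unit contributed yields (4.4/9) / 0.07 = 6.9841 back to its contributor per unit of net cost, which exceeds 1, making full contribution the dominant choice for everyone.
So the Nash equilibrium is full contribution by all 9; the group earns 9 × (47 × 0.93 + 4.4 × 47) = 2254.59.

2254.59 thousand dollars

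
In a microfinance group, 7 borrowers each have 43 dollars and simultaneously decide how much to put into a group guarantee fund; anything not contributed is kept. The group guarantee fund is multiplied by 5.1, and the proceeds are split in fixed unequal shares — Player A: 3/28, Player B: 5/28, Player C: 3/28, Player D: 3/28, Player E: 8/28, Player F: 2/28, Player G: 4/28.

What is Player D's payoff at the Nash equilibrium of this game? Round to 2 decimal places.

66.50 dollars

A player with share s gets back 5.1·s per unit contributed, so full contribution is dominant for anyone with s > 1/5.1 = 0.1961 and zero contribution is dominant for anyone below.
The only share above 0.1961 is Player E's 8/28, contributing 43; the remaining 6 contribute 0. Total contributed: 43.
Player D keeps 43 and receives 5.1 × 43 × 3/28 = 23.50 from the group guarantee fund, for a payoff of 66.50.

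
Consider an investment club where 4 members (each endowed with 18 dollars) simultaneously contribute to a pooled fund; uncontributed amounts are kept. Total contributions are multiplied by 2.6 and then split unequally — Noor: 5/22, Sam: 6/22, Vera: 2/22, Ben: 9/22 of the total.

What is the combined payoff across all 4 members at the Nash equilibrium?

A player with share s gets back 2.6·s per unit contributed, so full contribution is dominant for anyone with s > 1/2.6 = 0.3846 and zero contribution is dominant for anyone below.
Ben alone (share 9/22) is above the threshold, contributing 18; the remaining 3 contribute 0. Total contributed: 18.
The pooled fund pays out 2.6 × 18 = 46.80 in total (split across the unequal shares, but the aggregate is all that matters for the group sum).
The 3 free-riders keep 18 each, adding 54. Group total = 54 + 46.80 = 100.80.

100.80 dollars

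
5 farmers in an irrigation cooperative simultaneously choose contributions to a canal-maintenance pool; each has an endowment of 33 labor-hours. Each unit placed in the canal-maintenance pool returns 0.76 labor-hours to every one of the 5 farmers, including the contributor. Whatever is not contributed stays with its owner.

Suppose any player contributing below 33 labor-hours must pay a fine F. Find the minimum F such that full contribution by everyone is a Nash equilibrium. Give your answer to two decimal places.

Given the others contribute fully, the best deviation is to contribute 0 (any partial contribution still incurs the fine and gives up units whose private return 0.76 is below 1).
Deviating from 33 to 0 saves 33 labor-hours but forfeits the deviator's share of the drop in the canal-maintenance pool: 0.76 × 33 = 25.08.
So the deviation gain is 33 − 25.08 = 7.92, and the fine must be at least 7.92 labor-hours to wipe it out.

7.92 labor-hours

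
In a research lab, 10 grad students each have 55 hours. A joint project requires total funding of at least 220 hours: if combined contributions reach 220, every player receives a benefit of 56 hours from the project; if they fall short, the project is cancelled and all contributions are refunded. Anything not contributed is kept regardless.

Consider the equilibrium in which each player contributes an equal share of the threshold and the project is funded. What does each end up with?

Equal share of the threshold: 220/10 = 22.
At this profile no one gains by cutting their contribution: any cut drops the total below 220, the project is cancelled, contributions are refunded, and the deviator ends with 55, which is less than 55 − 22 + 56 = 89. Contributing more than 22 just wastes the excess. So contributing exactly 22 is a best response.
Each player's payoff: 55 − 22 + 56 = 89.

89 hours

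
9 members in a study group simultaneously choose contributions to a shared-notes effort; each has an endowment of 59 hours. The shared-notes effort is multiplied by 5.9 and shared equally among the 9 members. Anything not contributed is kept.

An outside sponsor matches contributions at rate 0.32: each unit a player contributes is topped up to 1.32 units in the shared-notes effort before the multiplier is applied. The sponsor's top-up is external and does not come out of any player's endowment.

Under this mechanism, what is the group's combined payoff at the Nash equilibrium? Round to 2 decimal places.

With the mechanism, a contributed unit returns 5.9 × 1.32 / 9 = 0.8653 per unit of net cost — still below 1 — so contributing 0 remains dominant for every player.
Everyone keeps their endowment and the group total is 9 × 59 = 531.

531.00 hours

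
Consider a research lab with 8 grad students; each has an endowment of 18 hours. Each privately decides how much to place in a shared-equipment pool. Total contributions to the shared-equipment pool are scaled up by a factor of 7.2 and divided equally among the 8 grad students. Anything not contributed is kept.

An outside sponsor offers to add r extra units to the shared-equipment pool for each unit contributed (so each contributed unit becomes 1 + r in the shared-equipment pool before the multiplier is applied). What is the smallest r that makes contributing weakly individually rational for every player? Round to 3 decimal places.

With matching at rate r, one contributed unit becomes (1 + r) in the shared-equipment pool and returns 7.2 × (1 + r) / 8 to the contributor.
Setting this equal to 1: 1 + r = 8/7.2 = 1.1111.
So the minimum matching rate is r = 1.1111 − 1 = 0.111.

0.111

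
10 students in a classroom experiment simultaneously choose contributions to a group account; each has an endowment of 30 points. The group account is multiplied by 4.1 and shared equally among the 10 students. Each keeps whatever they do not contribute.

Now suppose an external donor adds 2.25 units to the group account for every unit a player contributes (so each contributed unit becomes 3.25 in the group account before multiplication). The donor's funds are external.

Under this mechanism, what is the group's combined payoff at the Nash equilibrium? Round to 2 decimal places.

3997.50 points

The effective private return per unit is now 4.1 × 3.25 / 10 = 1.3325 > 1, so every player's dominant strategy flips to full contribution.
So the Nash equilibrium is full contribution by all 10; the group earns 4.1 × 3.25 × 300 = 3997.50.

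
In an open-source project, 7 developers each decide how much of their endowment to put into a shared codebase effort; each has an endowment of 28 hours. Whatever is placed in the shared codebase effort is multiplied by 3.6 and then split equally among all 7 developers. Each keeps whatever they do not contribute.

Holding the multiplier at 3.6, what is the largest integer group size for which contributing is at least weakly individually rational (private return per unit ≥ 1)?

Private return per unit is 3.6/(group size), which is ≥ 1 whenever the group size is ≤ 3.6.
The largest such integer is 3.

3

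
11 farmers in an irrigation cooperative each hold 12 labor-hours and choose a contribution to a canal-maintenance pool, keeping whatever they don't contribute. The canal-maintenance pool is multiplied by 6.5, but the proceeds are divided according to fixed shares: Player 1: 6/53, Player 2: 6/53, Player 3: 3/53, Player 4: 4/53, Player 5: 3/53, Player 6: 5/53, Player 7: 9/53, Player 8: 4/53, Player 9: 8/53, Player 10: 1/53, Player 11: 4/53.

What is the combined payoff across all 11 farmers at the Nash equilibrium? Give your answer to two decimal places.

198.00 labor-hours

A player with share s gets back 6.5·s per unit contributed, so full contribution is dominant for anyone with s > 1/6.5 = 0.1538 and zero contribution is dominant for anyone below.
Player 7 alone (share 9/53) is above the threshold, contributing 12; the remaining 10 contribute 0. Total contributed: 12.
The canal-maintenance pool pays out 6.5 × 12 = 78.00 in total (split across the unequal shares, but the aggregate is all that matters for the group sum).
The 10 free-riders keep 12 each, adding 120. Group total = 120 + 78.00 = 198.00.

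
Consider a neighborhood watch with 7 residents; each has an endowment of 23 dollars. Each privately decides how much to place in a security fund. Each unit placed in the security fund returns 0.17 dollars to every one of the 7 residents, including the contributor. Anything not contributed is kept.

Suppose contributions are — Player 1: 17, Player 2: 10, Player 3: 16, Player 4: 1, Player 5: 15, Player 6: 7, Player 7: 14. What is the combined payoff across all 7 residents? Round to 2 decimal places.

Total contributed: 17 + 10 + 16 + 1 + 15 + 7 + 14 = 80; total kept: 7 × 23 − 80 = 81.
The security fund pays out 0.17 × 7 × 80 = 95.20 in aggregate.
Group total = 81 + 95.20 = 176.20.

176.20 dollars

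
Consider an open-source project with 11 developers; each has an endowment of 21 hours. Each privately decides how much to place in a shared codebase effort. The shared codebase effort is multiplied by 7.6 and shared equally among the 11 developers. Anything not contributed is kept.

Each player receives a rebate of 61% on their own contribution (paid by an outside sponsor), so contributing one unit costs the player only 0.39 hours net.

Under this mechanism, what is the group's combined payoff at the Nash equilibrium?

1896.51 hours

With the mechanism, a contributed unit returns (7.6/11) / 0.39 = 1.7716 per unit of net cost to the contributor — now above 1 — so contributing fully is weakly dominant for every player.
So the Nash equilibrium is full contribution by all 11; the group earns 11 × (21 × 0.61 + 7.6 × 21) = 1896.51.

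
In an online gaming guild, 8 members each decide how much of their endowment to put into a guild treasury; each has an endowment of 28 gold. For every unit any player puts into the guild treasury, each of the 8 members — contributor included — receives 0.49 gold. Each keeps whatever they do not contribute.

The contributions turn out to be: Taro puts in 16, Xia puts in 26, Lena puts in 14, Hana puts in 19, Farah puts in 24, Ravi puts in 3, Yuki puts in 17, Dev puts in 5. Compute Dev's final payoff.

Total contributed: 16 + 26 + 14 + 19 + 24 + 3 + 17 + 5 = 124.
Each receives 0.49 × 124 = 60.76 from the guild treasury.
Dev keeps 28 − 5 = 23, so Dev's payoff is 23 + 60.76 = 83.76.

83.76 gold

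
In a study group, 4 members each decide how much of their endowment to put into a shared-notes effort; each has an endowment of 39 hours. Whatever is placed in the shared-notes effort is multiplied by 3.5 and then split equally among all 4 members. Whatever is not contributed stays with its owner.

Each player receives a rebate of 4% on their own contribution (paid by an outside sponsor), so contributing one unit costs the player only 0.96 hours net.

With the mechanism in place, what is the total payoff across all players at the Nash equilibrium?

With the mechanism, a contributed unit returns (3.5/4) / 0.96 = 0.9115 per unit of net cost — still below 1 — so contributing 0 remains dominant for every player.
At the Nash equilibrium no one contributes; group total payoff = 4 × 39 = 156.

156.00 hours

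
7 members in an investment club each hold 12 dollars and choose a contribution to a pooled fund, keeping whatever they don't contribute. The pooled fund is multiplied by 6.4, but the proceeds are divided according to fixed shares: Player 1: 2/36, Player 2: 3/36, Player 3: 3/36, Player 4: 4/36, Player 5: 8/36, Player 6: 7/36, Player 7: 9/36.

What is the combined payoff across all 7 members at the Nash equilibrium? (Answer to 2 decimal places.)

278.40 dollars

For player j, contributing a unit is worthwhile iff 6.4 × (j's share) ≥ 1, i.e. iff j's share is at least 0.1563.
Player 5, Player 6 and Player 7 clear that bar, contributing 12 each; the remaining 4 contribute 0. Total contributed: 36.
The pooled fund pays out 6.4 × 36 = 230.40 in total (split across the unequal shares, but the aggregate is all that matters for the group sum).
The 4 free-riders keep 12 each, adding 48. Group total = 48 + 230.40 = 278.40.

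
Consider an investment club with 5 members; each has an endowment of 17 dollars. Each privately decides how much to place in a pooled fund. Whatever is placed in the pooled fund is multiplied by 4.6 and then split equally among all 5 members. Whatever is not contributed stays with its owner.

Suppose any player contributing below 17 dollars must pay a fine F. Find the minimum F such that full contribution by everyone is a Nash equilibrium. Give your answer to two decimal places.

1.36 dollars

Given the others contribute fully, the best deviation is to contribute 0 (any partial contribution still incurs the fine and gives up units whose private return 0.9200 is below 1).
Deviating from 17 to 0 saves 17 dollars but forfeits the deviator's share of the drop in the pooled fund: 4.6/5 × 17 = 15.64.
So the deviation gain is 17 − 15.64 = 1.36, and the fine must be at least 1.36 dollars to wipe it out.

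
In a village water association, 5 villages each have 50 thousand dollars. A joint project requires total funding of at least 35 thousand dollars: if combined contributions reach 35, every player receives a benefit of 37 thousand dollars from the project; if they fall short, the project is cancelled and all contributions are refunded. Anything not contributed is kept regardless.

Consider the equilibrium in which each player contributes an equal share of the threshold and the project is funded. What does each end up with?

Equal share of the threshold: 35/5 = 7.
At this profile no one gains by cutting their contribution: any cut drops the total below 35, the project is cancelled, contributions are refunded, and the deviator ends with 50, which is less than 50 − 7 + 37 = 80. Contributing more than 7 just wastes the excess. So contributing exactly 7 is a best response.
Each player's payoff: 50 − 7 + 37 = 80.

80 thousand dollars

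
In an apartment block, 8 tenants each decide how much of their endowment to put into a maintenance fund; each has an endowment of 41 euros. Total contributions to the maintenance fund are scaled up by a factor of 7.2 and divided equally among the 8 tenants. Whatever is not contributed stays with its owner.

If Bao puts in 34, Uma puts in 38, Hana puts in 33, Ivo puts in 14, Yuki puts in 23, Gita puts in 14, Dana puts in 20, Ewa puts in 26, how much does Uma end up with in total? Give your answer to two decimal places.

Total contributed: 34 + 38 + 33 + 14 + 23 + 14 + 20 + 26 = 202.
Each receives 7.2 × 202 / 8 = 181.80 from the maintenance fund.
Uma keeps 41 − 38 = 3, so Uma's payoff is 3 + 181.80 = 184.80.

184.80 euros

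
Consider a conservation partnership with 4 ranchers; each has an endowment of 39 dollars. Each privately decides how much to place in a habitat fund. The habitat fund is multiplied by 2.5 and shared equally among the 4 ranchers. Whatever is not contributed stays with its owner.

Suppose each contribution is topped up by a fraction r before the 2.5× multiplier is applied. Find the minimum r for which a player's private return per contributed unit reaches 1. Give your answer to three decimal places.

With matching at rate r, one contributed unit becomes (1 + r) in the habitat fund and returns 2.5 × (1 + r) / 4 to the contributor.
Setting this equal to 1: 1 + r = 4/2.5 = 1.6000.
So the minimum matching rate is r = 1.6000 − 1 = 0.600.

0.600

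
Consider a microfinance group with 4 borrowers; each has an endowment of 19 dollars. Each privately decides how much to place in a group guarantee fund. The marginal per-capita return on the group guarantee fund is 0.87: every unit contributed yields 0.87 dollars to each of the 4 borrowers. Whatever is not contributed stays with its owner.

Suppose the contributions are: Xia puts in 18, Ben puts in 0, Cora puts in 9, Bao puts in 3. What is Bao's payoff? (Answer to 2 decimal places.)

Total contributed: 18 + 0 + 9 + 3 = 30.
Each receives 0.87 × 30 = 26.10 from the group guarantee fund.
Bao keeps 19 − 3 = 16, so Bao's payoff is 16 + 26.10 = 42.10.

42.10 dollars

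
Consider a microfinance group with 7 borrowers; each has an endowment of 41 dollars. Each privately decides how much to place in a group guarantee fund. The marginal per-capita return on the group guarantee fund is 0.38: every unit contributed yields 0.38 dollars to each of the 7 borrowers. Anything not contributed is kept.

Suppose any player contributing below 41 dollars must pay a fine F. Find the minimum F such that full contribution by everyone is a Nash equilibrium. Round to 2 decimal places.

25.42 dollars

Given the others contribute fully, the best deviation is to contribute 0 (any partial contribution still incurs the fine and gives up units whose private return 0.38 is below 1).
Deviating from 41 to 0 saves 41 dollars but forfeits the deviator's share of the drop in the group guarantee fund: 0.38 × 41 = 15.58.
So the deviation gain is 41 − 15.58 = 25.42, and the fine must be at least 25.42 dollars to wipe it out.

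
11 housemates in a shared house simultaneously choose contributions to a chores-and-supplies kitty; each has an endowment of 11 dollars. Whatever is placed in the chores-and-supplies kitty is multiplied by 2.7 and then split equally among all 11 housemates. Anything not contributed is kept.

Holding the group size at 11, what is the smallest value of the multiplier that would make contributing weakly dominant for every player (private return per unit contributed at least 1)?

11

A contributed unit returns (multiplier)/11 to its contributor.
This reaches 1 exactly when the multiplier is 11.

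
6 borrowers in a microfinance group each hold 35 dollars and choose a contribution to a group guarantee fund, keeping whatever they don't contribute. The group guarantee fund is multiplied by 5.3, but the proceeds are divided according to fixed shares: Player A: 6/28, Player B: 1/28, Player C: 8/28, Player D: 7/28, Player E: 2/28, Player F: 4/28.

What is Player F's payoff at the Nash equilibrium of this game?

114.50 dollars

Player j's private return per contributed unit is 5.3 × (j's share). Contributing is weakly dominant for j when that share is at least 1/5.3 = 0.1887, and contributing 0 is dominant otherwise.
Player A, Player C and Player D clear that bar, contributing 35 each; the remaining 3 contribute 0. Total contributed: 105.
Player F keeps 35 and receives 5.3 × 105 × 4/28 = 79.50 from the group guarantee fund, for a payoff of 114.50.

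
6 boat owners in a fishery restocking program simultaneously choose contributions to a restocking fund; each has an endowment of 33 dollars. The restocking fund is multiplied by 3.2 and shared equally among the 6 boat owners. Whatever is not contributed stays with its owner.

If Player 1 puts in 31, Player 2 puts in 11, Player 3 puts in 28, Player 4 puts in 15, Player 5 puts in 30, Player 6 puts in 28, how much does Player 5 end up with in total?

79.27 dollars

Total contributed: 31 + 11 + 28 + 15 + 30 + 28 = 143.
Each receives 3.2 × 143 / 6 = 76.27 from the restocking fund.
Player 5 keeps 33 − 30 = 3, so Player 5's payoff is 3 + 76.27 = 79.27.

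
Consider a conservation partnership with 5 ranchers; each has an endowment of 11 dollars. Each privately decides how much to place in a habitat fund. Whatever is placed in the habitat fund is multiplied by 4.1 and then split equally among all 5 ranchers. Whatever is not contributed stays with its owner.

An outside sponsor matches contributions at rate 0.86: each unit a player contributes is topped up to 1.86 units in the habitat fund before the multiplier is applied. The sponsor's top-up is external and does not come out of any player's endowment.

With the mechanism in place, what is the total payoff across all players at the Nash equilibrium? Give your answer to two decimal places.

Under the mechanism each unit contributed yields 4.1 × 1.86 / 5 = 1.5252 back to its contributor per unit of net cost, which exceeds 1, making full contribution the dominant choice for everyone.
So the Nash equilibrium is full contribution by all 5; the group earns 4.1 × 1.86 × 55 = 419.43.

419.43 dollars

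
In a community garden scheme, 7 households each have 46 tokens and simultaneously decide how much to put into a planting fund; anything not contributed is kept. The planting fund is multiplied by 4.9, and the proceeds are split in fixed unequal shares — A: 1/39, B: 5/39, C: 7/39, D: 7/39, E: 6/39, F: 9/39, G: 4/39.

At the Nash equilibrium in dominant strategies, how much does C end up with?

86.46 tokens

For player j, contributing a unit is worthwhile iff 4.9 × (j's share) ≥ 1, i.e. iff j's share is at least 0.2041.
Only F (9/39) clears that bar, contributing 46; the remaining 6 contribute 0. Total contributed: 46.
C keeps 46 and receives 4.9 × 46 × 7/39 = 40.46 from the planting fund, for a payoff of 86.46.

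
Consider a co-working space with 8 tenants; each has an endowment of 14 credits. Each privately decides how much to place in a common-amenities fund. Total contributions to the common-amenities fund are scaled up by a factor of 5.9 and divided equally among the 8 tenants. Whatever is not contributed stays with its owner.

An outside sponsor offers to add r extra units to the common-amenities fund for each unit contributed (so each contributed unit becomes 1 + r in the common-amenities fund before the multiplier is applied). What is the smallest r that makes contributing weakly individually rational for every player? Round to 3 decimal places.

With matching at rate r, one contributed unit becomes (1 + r) in the common-amenities fund and returns 5.9 × (1 + r) / 8 to the contributor.
Setting this equal to 1: 1 + r = 8/5.9 = 1.3559.
So the minimum matching rate is r = 1.3559 − 1 = 0.356.

0.356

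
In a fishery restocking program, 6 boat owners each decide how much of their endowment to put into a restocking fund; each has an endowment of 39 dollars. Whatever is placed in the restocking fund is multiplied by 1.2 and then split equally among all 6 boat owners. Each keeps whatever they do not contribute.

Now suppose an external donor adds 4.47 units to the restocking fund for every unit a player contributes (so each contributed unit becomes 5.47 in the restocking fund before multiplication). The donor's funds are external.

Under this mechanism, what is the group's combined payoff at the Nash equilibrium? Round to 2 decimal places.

1535.98 dollars

With the mechanism, a contributed unit returns 1.2 × 5.47 / 6 = 1.0940 per unit of net cost to the contributor — now above 1 — so contributing fully is weakly dominant for every player.
At the Nash equilibrium everyone contributes 39. Group total payoff = 1.2 × 5.47 × 234 = 1535.98.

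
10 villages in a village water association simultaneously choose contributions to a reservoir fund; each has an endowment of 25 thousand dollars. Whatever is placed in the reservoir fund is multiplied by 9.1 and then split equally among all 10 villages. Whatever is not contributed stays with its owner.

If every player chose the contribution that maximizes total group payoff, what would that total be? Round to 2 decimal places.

2275.00 thousand dollars

Each contributed unit returns 9.100 to the group as a whole (0.9100 to each of 10 players), which exceeds 1, so the social optimum is full contribution: group total = 9.100 × 250 = 2275.00.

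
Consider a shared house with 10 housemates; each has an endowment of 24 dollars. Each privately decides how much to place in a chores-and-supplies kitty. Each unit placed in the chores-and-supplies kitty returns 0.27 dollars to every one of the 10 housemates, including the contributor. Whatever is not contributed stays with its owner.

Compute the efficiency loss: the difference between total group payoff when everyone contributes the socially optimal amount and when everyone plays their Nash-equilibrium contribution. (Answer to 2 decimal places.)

The private return per contributed unit is 0.27 < 1, so contributing 0 is dominant for every player. At the Nash equilibrium everyone keeps their 24, and the group total is 10 × 24 = 240.
Each contributed unit returns 2.700 to the group as a whole (0.27 to each of 10 players), which exceeds 1, so the social optimum is full contribution: group total = 2.700 × 240 = 648.00.
Efficiency loss = 648.00 − 240 = 408.00.

408.00 dollars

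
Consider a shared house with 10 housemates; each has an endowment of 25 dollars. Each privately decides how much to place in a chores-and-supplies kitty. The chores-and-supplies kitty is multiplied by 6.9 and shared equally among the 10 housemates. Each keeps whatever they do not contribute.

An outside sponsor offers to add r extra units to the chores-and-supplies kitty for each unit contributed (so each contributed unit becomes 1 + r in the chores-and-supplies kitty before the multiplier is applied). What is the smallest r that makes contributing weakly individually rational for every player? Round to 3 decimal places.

With matching at rate r, one contributed unit becomes (1 + r) in the chores-and-supplies kitty and returns 6.9 × (1 + r) / 10 to the contributor.
Setting this equal to 1: 1 + r = 10/6.9 = 1.4493.
So the minimum matching rate is r = 1.4493 − 1 = 0.449.

0.449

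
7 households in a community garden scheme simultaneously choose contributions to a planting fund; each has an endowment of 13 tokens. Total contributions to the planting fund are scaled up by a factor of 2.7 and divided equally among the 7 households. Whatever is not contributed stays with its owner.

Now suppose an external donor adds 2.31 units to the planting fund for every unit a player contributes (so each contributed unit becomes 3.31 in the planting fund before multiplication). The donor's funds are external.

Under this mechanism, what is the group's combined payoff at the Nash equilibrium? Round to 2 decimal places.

813.27 tokens

Under the mechanism each unit contributed yields 2.7 × 3.31 / 7 = 1.2767 back to its contributor per unit of net cost, which exceeds 1, making full contribution the dominant choice for everyone.
At the Nash equilibrium everyone contributes 13. Group total payoff = 2.7 × 3.31 × 91 = 813.27.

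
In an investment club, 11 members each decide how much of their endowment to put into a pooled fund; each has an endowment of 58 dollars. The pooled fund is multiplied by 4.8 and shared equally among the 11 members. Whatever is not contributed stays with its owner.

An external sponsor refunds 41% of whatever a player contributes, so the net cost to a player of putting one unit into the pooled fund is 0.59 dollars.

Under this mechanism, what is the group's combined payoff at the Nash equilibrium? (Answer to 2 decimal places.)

638.00 dollars

Even with the mechanism, each unit contributed returns only (4.8/11) / 0.59 = 0.7396 per unit of net cost, so contributing nothing is still dominant.
At the Nash equilibrium no one contributes; group total payoff = 11 × 58 = 638.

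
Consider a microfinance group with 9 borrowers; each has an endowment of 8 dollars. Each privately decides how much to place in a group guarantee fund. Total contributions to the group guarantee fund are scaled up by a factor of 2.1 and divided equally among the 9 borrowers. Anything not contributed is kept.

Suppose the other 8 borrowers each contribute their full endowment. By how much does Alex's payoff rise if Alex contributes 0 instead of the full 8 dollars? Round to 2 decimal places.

6.13 dollars

Switching from a contribution of 8 to 0 lets Alex keep an extra 8 dollars, but lowers the group guarantee fund by 8, which costs Alex their own share of that drop: 2.1/9 × 8 = 1.87.
Net gain = 8 − 1.87 = 6.13. The private return per contributed unit (0.2333) is below 1, so free-riding is indeed the best response regardless of what the others do.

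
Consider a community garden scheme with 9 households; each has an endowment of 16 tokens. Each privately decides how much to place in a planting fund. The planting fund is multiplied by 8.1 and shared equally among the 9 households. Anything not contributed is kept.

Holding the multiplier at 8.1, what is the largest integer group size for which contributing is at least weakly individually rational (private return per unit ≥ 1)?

Private return per unit is 8.1/(group size), which is ≥ 1 whenever the group size is ≤ 8.1.
The largest such integer is 8.

8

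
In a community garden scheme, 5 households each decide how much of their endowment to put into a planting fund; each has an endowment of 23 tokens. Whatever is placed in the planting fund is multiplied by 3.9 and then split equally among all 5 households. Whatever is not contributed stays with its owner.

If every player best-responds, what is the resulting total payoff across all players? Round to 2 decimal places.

Each contributed unit returns 3.9/5 = 0.7800 to its contributor — below 1 — so contributing 0 is dominant for every player. At the Nash equilibrium everyone keeps their 23, and the group total is 5 × 23 = 115.

115.00 tokens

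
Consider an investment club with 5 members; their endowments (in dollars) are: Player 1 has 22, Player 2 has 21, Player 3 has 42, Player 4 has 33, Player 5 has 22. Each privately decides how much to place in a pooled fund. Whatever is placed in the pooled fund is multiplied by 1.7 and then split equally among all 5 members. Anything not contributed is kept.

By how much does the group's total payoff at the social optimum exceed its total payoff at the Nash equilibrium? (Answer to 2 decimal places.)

98.00 dollars

The private return per contributed unit is 1.7/5 = 0.3400 < 1 for every player regardless of endowment, so the Nash equilibrium is zero contribution and the group total is Σ E_j = 22 + 21 + 42 + 33 + 22 = 140.
Each contributed unit returns 1.700 to the group, so the social optimum is full contribution by everyone: group total = 1.700 × 140 = 238.00.
Efficiency loss = (1.700 − 1) × 140 = 98.00.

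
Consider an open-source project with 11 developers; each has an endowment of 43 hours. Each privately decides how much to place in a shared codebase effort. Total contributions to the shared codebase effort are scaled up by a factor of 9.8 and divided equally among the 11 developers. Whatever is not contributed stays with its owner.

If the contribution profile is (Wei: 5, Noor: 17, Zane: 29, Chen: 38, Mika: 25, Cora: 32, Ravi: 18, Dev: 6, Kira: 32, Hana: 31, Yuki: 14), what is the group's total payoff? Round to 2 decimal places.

2646.60 hours

Total contributed: 5 + 17 + 29 + 38 + 25 + 32 + 18 + 6 + 32 + 31 + 14 = 247; total kept: 11 × 43 − 247 = 226.
The shared codebase effort pays out 9.8 × 247 = 2420.60 in aggregate.
Group total = 226 + 2420.60 = 2646.60.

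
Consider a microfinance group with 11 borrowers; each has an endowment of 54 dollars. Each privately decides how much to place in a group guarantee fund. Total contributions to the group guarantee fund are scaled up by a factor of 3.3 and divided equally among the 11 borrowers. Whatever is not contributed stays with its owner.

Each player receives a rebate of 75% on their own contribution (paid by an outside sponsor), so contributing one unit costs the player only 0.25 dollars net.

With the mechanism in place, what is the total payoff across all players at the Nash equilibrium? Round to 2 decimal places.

Under the mechanism each unit contributed yields (3.3/11) / 0.25 = 1.2000 back to its contributor per unit of net cost, which exceeds 1, making full contribution the dominant choice for everyone.
So the Nash equilibrium is full contribution by all 11; the group earns 11 × (54 × 0.75 + 3.3 × 54) = 2405.70.

2405.70 dollars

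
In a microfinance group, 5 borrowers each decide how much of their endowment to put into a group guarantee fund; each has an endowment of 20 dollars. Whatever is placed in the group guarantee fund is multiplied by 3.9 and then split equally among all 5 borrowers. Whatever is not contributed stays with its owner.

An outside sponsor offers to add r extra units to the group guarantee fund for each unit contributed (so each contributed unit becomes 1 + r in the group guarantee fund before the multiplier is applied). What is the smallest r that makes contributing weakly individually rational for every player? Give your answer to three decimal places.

0.282

With matching at rate r, one contributed unit becomes (1 + r) in the group guarantee fund and returns 3.9 × (1 + r) / 5 to the contributor.
Setting this equal to 1: 1 + r = 5/3.9 = 1.2821.
So the minimum matching rate is r = 1.2821 − 1 = 0.282.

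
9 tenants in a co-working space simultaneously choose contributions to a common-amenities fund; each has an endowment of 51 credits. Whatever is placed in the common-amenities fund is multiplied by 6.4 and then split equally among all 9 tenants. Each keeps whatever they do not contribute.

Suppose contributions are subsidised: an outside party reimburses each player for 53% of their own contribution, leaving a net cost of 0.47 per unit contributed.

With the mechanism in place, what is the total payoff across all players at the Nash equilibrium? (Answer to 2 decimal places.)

3180.87 credits

The effective private return per unit is now (6.4/9) / 0.47 = 1.5130 > 1, so every player's dominant strategy flips to full contribution.
At the Nash equilibrium everyone contributes 51. Group total payoff = 9 × (51 × 0.53 + 6.4 × 51) = 3180.87.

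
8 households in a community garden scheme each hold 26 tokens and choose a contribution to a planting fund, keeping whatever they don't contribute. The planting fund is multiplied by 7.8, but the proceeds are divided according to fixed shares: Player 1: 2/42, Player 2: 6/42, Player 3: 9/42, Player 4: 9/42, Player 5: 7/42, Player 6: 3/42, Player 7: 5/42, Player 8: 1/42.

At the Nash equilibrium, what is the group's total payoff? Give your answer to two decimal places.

915.20 tokens

A player with share s gets back 7.8·s per unit contributed, so full contribution is dominant for anyone with s > 1/7.8 = 0.1282 and zero contribution is dominant for anyone below.
Player 2, Player 3, Player 4 and Player 5 are above the threshold, contributing 26 each; the remaining 4 contribute 0. Total contributed: 104.
The planting fund pays out 7.8 × 104 = 811.20 in total (split across the unequal shares, but the aggregate is all that matters for the group sum).
The 4 free-riders keep 26 each, adding 104. Group total = 104 + 811.20 = 915.20.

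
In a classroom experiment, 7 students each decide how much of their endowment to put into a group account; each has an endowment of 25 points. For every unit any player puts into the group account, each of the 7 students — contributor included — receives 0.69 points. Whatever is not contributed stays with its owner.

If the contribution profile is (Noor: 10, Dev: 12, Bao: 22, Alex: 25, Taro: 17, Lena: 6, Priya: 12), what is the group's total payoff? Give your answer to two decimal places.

Total contributed: 10 + 12 + 22 + 25 + 17 + 6 + 12 = 104; total kept: 7 × 25 − 104 = 71.
The group account pays out 0.69 × 7 × 104 = 502.32 in aggregate.
Group total = 71 + 502.32 = 573.32.

573.32 points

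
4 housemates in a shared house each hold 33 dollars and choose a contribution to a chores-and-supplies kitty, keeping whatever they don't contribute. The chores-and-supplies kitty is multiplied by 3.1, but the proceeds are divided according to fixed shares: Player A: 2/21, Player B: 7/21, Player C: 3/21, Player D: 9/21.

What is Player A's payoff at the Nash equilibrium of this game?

52.49 dollars

A player with share s gets back 3.1·s per unit contributed, so full contribution is dominant for anyone with s > 1/3.1 = 0.3226 and zero contribution is dominant for anyone below.
The shares above 0.3226 belong to Player B and Player D, contributing 33 each; the remaining 2 contribute 0. Total contributed: 66.
Player A keeps 33 and receives 3.1 × 66 × 2/21 = 19.49 from the chores-and-supplies kitty, for a payoff of 52.49.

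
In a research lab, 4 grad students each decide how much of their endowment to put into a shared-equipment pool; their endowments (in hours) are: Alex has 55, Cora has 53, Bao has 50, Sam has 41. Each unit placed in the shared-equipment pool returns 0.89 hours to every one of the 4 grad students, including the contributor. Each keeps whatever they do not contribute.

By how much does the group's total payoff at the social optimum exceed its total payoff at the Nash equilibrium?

The private return per contributed unit is 0.89 < 1 for everyone, so the Nash equilibrium is zero contribution and the group total is Σ E_j = 55 + 53 + 50 + 41 = 199.
Each contributed unit returns 3.560 to the group, so the social optimum is full contribution by everyone: group total = 3.560 × 199 = 708.44.
Efficiency loss = (3.560 − 1) × 199 = 509.44.

509.44 hours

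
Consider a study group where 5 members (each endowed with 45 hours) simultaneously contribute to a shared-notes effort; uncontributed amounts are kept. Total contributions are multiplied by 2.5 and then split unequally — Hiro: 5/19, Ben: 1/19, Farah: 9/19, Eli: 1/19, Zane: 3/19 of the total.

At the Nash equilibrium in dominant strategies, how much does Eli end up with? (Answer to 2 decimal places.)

For player j, contributing a unit is worthwhile iff 2.5 × (j's share) ≥ 1, i.e. iff j's share is at least 0.4000.
The only share above 0.4000 is Farah's 9/19, contributing 45; the remaining 4 contribute 0. Total contributed: 45.
Eli keeps 45 and receives 2.5 × 45 × 1/19 = 5.92 from the shared-notes effort, for a payoff of 50.92.

50.92 hours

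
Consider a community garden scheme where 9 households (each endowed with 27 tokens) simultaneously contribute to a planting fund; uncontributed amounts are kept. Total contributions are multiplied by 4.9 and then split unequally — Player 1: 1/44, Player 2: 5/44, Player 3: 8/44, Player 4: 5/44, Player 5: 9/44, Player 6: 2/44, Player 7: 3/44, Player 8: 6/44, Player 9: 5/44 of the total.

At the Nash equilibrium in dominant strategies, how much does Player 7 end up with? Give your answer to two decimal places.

36.02 tokens

For player j, contributing a unit is worthwhile iff 4.9 × (j's share) ≥ 1, i.e. iff j's share is at least 0.2041.
The only share above 0.2041 is Player 5's 9/44, contributing 27; the remaining 8 contribute 0. Total contributed: 27.
Player 7 keeps 27 and receives 4.9 × 27 × 3/44 = 9.02 from the planting fund, for a payoff of 36.02.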